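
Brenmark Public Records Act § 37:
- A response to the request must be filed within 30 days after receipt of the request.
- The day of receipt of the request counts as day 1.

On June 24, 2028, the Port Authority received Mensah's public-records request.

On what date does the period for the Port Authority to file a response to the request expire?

July 23, 2028

Counting June 24, 2028 as day 1, day 30 is July 23, 2028.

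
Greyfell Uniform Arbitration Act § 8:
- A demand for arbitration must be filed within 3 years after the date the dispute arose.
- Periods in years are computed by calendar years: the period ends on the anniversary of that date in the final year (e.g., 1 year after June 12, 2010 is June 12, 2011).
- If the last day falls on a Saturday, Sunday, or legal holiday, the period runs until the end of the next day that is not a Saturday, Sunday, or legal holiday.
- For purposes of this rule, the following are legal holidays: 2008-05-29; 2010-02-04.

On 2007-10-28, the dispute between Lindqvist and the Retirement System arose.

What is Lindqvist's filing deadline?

October 28, 2010

3 years after 2007-10-28 is October 28, 2010.
October 28, 2010 is a Thursday and not a legal holiday, so no extension applies.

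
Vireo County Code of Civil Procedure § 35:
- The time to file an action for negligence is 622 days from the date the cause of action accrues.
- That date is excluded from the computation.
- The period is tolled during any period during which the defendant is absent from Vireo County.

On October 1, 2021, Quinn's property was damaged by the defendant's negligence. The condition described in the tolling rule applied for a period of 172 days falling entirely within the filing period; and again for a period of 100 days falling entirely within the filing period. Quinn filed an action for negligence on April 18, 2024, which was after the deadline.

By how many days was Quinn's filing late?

36 days

622 days after October 1, 2021 is June 15, 2023.
Tolling adds 172 days: June 15, 2023 + 172 days = December 4, 2023.
Tolling adds 100 days: December 4, 2023 + 100 days = March 13, 2024.
The deadline is March 13, 2024; from March 13, 2024 to April 18, 2024 is 36 days.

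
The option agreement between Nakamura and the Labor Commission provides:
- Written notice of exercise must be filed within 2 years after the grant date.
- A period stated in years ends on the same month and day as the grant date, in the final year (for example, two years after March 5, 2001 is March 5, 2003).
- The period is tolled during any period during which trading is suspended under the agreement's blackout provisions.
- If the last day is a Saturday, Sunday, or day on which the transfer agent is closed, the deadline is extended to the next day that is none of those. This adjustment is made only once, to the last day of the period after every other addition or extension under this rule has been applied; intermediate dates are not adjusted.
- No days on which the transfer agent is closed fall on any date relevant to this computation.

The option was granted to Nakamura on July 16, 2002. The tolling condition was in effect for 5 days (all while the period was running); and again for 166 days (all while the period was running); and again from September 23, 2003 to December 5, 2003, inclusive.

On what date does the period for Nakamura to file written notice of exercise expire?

2 years after July 16, 2002 is July 16, 2004.
Tolling adds 5 days: July 16, 2004 + 5 days = July 21, 2004.
Tolling adds 166 days: July 21, 2004 + 166 days = January 3, 2005.
From September 23, 2003 through December 5, 2003 inclusive is 74 days; tolling adds 74 days: January 3, 2005 + 74 days = March 18, 2005.
March 18, 2005 is a Friday and not a day on which the transfer agent is closed, so no extension applies.

March 18, 2005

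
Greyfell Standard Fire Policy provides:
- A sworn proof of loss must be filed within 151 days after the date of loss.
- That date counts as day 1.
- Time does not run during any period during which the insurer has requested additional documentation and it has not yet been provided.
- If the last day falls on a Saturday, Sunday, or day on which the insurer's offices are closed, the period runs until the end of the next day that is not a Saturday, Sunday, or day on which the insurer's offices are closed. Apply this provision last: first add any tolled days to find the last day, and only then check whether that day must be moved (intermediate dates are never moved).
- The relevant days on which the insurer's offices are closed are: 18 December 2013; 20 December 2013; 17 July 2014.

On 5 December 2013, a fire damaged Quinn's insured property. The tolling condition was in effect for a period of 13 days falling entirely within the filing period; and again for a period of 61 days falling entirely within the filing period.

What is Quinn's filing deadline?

Counting 5 December 2013 as day 1, day 151 is May 4, 2014.
Tolling adds 13 days: May 4, 2014 + 13 days = May 17, 2014.
Tolling adds 61 days: May 17, 2014 + 61 days = July 17, 2014.
July 17, 2014 is a listed holiday. The next qualifying day is July 18, 2014.

July 18, 2014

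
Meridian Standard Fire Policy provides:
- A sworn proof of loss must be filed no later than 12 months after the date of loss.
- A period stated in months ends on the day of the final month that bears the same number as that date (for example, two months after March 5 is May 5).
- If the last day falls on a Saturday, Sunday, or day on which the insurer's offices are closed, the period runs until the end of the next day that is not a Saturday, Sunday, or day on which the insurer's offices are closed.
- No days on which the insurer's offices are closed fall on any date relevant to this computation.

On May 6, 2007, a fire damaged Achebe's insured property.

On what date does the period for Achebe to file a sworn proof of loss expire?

May 6, 2008

12 months after May 6, 2007 is May 6, 2008.
May 6, 2008 is a Tuesday and not a day on which the insurer's offices are closed, so no extension applies.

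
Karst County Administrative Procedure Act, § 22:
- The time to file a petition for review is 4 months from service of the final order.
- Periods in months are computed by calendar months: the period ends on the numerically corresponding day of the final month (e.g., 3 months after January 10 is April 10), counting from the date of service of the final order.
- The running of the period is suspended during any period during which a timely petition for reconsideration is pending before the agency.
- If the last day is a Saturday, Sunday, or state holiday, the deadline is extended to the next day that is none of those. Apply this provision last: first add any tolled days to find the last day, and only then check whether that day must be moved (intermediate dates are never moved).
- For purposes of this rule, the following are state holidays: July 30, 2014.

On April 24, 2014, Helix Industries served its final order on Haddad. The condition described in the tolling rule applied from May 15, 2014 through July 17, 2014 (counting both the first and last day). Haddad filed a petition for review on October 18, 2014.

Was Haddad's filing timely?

Yes

4 months after April 24, 2014 is August 24, 2014.
From May 15, 2014 through July 17, 2014 inclusive is 64 days; tolling adds 64 days: August 24, 2014 + 64 days = October 27, 2014.
October 27, 2014 is a Monday and not a state holiday, so no extension applies.
The deadline is October 27, 2014; the filing on October 18, 2014 is on or before that date.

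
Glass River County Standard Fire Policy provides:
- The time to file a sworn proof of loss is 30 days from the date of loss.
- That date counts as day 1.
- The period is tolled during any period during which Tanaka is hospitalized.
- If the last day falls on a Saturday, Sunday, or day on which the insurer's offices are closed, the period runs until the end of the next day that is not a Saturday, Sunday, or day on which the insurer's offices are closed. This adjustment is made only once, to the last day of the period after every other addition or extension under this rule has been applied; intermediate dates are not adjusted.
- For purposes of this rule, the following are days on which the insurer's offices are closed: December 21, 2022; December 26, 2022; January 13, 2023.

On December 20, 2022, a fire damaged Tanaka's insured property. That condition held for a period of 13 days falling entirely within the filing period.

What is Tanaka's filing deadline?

Counting December 20, 2022 as day 1, day 30 is January 18, 2023.
Tolling adds 13 days: January 18, 2023 + 13 days = January 31, 2023.
January 31, 2023 is a Tuesday and not a day on which the insurer's offices are closed, so no extension applies.

January 31, 2023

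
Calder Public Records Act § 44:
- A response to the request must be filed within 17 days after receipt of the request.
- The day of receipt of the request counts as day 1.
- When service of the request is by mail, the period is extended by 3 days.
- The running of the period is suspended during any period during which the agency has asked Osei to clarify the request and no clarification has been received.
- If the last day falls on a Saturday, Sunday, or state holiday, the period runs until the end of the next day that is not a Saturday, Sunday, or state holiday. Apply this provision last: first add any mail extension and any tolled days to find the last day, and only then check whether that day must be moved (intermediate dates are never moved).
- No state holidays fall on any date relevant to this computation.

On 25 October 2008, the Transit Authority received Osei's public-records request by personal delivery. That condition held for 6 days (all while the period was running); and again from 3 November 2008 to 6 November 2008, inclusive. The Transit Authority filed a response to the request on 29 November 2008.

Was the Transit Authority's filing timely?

No

Counting 25 October 2008 as day 1, day 17 is November 10, 2008.
Service was not by mail, so no mail extension applies.
Tolling adds 6 days: November 10, 2008 + 6 days = November 16, 2008.
From November 3, 2008 through November 6, 2008 inclusive is 4 days; tolling adds 4 days: November 16, 2008 + 4 days = November 20, 2008.
November 20, 2008 is a Thursday and not a state holiday, so no extension applies.
The deadline is November 20, 2008; the filing on November 29, 2008 is after that date.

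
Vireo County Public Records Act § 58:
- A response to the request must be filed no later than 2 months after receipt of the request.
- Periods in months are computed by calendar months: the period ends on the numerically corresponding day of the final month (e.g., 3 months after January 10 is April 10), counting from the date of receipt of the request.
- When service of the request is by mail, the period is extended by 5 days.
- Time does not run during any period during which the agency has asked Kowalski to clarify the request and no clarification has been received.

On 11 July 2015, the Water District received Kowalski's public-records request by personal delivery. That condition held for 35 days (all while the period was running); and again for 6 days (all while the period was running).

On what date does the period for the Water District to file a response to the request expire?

2 months after 11 July 2015 is September 11, 2015.
Service was not by mail, so no mail extension applies.
Tolling adds 35 days: September 11, 2015 + 35 days = October 16, 2015.
Tolling adds 6 days: October 16, 2015 + 6 days = October 22, 2015.

October 22, 2015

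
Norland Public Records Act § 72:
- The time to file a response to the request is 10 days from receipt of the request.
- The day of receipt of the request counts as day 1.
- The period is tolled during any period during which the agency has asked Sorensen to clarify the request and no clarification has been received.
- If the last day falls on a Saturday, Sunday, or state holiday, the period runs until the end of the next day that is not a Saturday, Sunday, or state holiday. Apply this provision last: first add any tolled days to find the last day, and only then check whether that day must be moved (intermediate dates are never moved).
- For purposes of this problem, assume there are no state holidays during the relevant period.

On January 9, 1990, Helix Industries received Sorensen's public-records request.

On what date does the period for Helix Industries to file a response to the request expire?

Counting January 9, 1990 as day 1, day 10 is January 18, 1990.
January 18, 1990 is a Thursday and not a state holiday, so no extension applies.

January 18, 1990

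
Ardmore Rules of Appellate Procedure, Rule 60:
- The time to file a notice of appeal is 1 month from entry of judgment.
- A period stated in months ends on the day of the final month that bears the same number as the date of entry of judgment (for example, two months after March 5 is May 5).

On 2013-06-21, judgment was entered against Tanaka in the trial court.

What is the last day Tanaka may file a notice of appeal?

1 month after 2013-06-21 is July 21, 2013.

July 21, 2013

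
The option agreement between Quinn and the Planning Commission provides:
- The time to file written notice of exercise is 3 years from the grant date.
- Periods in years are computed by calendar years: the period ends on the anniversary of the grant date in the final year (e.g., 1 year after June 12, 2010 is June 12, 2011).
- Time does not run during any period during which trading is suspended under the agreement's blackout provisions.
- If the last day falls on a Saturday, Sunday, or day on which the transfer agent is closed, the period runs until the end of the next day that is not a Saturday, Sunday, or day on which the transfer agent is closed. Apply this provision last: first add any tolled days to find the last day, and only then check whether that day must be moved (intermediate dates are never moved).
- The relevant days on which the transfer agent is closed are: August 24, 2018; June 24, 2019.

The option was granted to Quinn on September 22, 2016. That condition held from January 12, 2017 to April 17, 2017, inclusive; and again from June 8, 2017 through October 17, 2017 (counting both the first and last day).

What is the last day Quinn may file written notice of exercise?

May 7, 2020

3 years after September 22, 2016 is September 22, 2019.
From January 12, 2017 through April 17, 2017 inclusive is 96 days; tolling adds 96 days: September 22, 2019 + 96 days = December 27, 2019.
From June 8, 2017 through October 17, 2017 inclusive is 132 days; tolling adds 132 days: December 27, 2019 + 132 days = May 7, 2020.
May 7, 2020 is a Thursday and not a day on which the transfer agent is closed, so no extension applies.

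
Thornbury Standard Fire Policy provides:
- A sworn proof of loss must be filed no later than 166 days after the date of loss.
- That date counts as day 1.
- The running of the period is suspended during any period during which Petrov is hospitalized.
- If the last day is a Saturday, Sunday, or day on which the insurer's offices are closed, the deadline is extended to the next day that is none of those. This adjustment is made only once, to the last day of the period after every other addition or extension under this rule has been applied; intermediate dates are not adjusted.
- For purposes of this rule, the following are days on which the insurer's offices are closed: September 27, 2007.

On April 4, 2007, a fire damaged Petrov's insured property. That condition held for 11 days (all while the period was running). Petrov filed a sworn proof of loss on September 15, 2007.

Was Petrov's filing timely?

Counting April 4, 2007 as day 1, day 166 is September 16, 2007.
Tolling adds 11 days: September 16, 2007 + 11 days = September 27, 2007.
September 27, 2007 is a listed holiday. The next qualifying day is September 28, 2007.
The deadline is September 28, 2007; the filing on September 15, 2007 is on or before that date.

Yes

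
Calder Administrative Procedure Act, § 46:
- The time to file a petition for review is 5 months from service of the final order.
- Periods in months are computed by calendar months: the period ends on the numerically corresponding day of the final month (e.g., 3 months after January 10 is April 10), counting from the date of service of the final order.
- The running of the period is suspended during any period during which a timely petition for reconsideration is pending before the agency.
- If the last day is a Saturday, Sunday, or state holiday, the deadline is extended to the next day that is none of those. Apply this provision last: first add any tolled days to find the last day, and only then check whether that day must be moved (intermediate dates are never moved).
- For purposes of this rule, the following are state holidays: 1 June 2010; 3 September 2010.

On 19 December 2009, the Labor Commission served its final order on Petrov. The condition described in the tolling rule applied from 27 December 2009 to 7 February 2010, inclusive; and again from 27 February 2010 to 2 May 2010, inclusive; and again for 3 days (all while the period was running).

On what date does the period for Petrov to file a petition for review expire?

September 7, 2010

5 months after 19 December 2009 is May 19, 2010.
From December 27, 2009 through February 7, 2010 inclusive is 43 days; tolling adds 43 days: May 19, 2010 + 43 days = July 1, 2010.
From February 27, 2010 through May 2, 2010 inclusive is 65 days; tolling adds 65 days: July 1, 2010 + 65 days = September 4, 2010.
Tolling adds 3 days: September 4, 2010 + 3 days = September 7, 2010.
September 7, 2010 is a Tuesday and not a state holiday, so no extension applies.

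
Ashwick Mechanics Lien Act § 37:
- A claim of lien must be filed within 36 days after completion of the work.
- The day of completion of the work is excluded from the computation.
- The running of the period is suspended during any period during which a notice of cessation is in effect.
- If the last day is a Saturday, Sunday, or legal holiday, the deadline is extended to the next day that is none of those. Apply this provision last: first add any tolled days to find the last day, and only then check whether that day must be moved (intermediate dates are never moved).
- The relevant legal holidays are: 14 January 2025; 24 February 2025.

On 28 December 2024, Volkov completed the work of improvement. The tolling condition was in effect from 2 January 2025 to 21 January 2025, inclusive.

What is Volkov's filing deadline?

36 days after 28 December 2024 is February 2, 2025.
From January 2, 2025 through January 21, 2025 inclusive is 20 days; tolling adds 20 days: February 2, 2025 + 20 days = February 22, 2025.
February 22, 2025 is Saturday; February 23, 2025 is Sunday; February 24, 2025 is a listed holiday. The next qualifying day is February 25, 2025.

February 25, 2025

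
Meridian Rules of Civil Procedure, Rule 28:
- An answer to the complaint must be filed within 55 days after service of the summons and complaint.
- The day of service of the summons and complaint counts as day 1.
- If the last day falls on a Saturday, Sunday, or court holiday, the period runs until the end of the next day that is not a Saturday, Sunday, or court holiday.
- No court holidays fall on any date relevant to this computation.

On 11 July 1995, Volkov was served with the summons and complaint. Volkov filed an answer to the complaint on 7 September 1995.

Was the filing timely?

No

Counting 11 July 1995 as day 1, day 55 is September 3, 1995.
September 3, 1995 is Sunday. The next qualifying day is September 4, 1995.
The deadline is September 4, 1995; the filing on September 7, 1995 is after that date.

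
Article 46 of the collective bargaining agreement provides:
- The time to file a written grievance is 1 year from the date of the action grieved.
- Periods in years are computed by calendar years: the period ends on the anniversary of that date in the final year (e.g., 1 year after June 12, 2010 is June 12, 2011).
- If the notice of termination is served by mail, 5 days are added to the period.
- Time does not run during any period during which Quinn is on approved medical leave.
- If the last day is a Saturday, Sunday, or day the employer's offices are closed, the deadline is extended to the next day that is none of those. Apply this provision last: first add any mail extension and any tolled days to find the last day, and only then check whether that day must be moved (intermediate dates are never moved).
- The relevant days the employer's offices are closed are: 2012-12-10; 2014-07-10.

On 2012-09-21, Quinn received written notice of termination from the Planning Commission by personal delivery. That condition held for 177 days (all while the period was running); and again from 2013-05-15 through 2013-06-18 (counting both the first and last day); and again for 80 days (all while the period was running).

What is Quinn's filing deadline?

1 year after 2012-09-21 is September 21, 2013.
Service was not by mail, so no mail extension applies.
Tolling adds 177 days: September 21, 2013 + 177 days = March 17, 2014.
From May 15, 2013 through June 18, 2013 inclusive is 35 days; tolling adds 35 days: March 17, 2014 + 35 days = April 21, 2014.
Tolling adds 80 days: April 21, 2014 + 80 days = July 10, 2014.
July 10, 2014 is a listed holiday. The next qualifying day is July 11, 2014.

July 11, 2014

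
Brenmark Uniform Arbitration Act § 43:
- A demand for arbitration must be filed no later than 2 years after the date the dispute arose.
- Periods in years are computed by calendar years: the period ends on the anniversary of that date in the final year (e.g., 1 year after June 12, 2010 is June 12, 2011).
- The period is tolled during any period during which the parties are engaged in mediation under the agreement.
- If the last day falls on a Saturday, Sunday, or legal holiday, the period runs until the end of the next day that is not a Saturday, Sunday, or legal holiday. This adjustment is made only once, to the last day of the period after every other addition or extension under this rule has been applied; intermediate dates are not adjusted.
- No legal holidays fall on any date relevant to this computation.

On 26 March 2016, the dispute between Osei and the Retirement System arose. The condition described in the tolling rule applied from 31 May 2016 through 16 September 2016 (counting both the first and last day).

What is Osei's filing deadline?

July 13, 2018

2 years after 26 March 2016 is March 26, 2018.
From May 31, 2016 through September 16, 2016 inclusive is 109 days; tolling adds 109 days: March 26, 2018 + 109 days = July 13, 2018.
July 13, 2018 is a Friday and not a legal holiday, so no extension applies.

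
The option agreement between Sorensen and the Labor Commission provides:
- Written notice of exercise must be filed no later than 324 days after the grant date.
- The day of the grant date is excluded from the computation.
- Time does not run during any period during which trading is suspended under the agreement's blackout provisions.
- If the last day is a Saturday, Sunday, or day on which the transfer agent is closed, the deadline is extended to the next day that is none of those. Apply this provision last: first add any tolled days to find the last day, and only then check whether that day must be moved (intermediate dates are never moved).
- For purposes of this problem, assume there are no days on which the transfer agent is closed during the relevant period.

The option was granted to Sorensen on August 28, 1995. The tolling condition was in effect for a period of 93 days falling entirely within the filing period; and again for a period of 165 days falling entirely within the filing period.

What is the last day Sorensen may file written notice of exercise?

April 1, 1997

324 days after August 28, 1995 is July 17, 1996.
Tolling adds 93 days: July 17, 1996 + 93 days = October 18, 1996.
Tolling adds 165 days: October 18, 1996 + 165 days = April 1, 1997.
April 1, 1997 is a Tuesday and not a day on which the transfer agent is closed, so no extension applies.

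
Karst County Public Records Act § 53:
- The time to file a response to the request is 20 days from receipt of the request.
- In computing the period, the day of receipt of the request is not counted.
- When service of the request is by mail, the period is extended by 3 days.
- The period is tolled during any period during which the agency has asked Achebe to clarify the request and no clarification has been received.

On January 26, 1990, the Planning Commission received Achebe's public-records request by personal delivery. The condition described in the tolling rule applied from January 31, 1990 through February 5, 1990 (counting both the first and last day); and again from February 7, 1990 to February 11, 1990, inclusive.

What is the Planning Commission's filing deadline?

February 26, 1990

20 days after January 26, 1990 is February 15, 1990.
Service was not by mail, so no mail extension applies.
From January 31, 1990 through February 5, 1990 inclusive is 6 days; tolling adds 6 days: February 15, 1990 + 6 days = February 21, 1990.
From February 7, 1990 through February 11, 1990 inclusive is 5 days; tolling adds 5 days: February 21, 1990 + 5 days = February 26, 1990.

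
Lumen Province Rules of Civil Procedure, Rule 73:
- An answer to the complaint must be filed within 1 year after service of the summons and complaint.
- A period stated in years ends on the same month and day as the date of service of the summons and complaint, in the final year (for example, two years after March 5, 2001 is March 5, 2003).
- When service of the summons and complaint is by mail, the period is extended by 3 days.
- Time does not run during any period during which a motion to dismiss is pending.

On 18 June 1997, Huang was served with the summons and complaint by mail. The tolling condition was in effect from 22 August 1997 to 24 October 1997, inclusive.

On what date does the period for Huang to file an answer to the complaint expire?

August 24, 1998

1 year after 18 June 1997 is June 18, 1998.
Service was by mail, adding 3 days: June 18, 1998 + 3 days = June 21, 1998.
From August 22, 1997 through October 24, 1997 inclusive is 64 days; tolling adds 64 days: June 21, 1998 + 64 days = August 24, 1998.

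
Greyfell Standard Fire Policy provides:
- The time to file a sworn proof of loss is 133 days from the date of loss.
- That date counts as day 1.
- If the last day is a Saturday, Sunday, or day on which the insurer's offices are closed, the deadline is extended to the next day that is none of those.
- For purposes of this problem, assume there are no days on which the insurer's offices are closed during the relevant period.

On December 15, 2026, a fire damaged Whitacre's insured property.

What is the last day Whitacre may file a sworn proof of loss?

April 26, 2027

Counting December 15, 2026 as day 1, day 133 is April 26, 2027.
April 26, 2027 is a Monday and not a day on which the insurer's offices are closed, so no extension applies.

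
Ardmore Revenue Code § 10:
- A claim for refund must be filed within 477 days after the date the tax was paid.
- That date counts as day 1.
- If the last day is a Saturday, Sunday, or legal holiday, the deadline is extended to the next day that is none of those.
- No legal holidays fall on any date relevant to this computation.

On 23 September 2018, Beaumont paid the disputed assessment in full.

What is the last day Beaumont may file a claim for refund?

Counting 23 September 2018 as day 1, day 477 is January 12, 2020.
January 12, 2020 is Sunday. The next qualifying day is January 13, 2020.

January 13, 2020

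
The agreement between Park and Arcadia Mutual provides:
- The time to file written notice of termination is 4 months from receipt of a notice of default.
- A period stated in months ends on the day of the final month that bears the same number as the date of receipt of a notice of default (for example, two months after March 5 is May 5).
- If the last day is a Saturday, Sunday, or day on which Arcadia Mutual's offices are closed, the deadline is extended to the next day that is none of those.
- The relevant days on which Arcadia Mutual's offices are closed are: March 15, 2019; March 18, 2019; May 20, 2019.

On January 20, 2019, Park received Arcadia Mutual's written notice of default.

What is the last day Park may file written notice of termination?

4 months after January 20, 2019 is May 20, 2019.
May 20, 2019 is a listed holiday. The next qualifying day is May 21, 2019.

May 21, 2019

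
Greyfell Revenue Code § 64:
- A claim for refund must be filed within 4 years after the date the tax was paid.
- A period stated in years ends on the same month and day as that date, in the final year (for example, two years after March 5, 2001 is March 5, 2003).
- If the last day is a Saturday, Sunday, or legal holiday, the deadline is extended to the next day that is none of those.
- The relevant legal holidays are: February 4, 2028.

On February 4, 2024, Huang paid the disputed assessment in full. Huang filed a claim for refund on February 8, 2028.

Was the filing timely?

4 years after February 4, 2024 is February 4, 2028.
February 4, 2028 is a listed holiday; February 5, 2028 is Saturday; February 6, 2028 is Sunday. The next qualifying day is February 7, 2028.
The deadline is February 7, 2028; the filing on February 8, 2028 is after that date.

No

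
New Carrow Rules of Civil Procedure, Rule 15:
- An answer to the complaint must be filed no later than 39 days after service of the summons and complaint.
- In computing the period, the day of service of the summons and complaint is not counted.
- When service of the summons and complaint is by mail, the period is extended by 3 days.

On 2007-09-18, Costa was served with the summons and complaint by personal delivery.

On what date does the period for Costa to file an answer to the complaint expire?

39 days after 2007-09-18 is October 27, 2007.
Service was not by mail, so no mail extension applies.

October 27, 2007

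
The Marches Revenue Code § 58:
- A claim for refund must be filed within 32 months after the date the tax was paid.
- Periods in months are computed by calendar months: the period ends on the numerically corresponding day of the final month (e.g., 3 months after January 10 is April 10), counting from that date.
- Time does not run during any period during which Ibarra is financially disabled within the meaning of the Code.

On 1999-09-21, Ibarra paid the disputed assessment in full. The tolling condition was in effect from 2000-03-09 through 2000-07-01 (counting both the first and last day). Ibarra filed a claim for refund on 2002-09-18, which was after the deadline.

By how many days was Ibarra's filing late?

5 days

32 months after 1999-09-21 is May 21, 2002.
From March 9, 2000 through July 1, 2000 inclusive is 115 days; tolling adds 115 days: May 21, 2002 + 115 days = September 13, 2002.
The deadline is September 13, 2002; from September 13, 2002 to September 18, 2002 is 5 days.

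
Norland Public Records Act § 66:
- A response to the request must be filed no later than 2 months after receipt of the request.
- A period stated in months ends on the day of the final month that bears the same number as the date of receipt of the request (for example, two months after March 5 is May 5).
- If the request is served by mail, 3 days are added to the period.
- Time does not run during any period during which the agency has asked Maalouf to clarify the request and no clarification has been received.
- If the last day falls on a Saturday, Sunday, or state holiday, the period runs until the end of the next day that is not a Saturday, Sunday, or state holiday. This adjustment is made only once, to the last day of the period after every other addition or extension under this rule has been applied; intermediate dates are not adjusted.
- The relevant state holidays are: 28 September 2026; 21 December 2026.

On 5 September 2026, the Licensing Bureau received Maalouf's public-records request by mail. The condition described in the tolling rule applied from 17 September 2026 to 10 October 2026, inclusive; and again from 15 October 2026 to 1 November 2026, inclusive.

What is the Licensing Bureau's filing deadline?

December 22, 2026

2 months after 5 September 2026 is November 5, 2026.
Service was by mail, adding 3 days: November 5, 2026 + 3 days = November 8, 2026.
From September 17, 2026 through October 10, 2026 inclusive is 24 days; tolling adds 24 days: November 8, 2026 + 24 days = December 2, 2026.
From October 15, 2026 through November 1, 2026 inclusive is 18 days; tolling adds 18 days: December 2, 2026 + 18 days = December 20, 2026.
December 20, 2026 is Sunday; December 21, 2026 is a listed holiday. The next qualifying day is December 22, 2026.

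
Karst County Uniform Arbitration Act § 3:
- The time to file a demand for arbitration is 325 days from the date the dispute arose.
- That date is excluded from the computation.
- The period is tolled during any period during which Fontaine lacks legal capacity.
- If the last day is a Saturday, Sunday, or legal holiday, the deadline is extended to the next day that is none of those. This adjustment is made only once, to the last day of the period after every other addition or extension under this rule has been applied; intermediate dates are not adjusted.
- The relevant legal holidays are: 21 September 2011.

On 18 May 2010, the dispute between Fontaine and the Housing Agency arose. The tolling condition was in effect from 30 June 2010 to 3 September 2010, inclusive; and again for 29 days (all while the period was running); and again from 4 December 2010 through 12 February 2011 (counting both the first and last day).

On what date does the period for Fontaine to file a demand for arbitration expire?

325 days after 18 May 2010 is April 8, 2011.
From June 30, 2010 through September 3, 2010 inclusive is 66 days; tolling adds 66 days: April 8, 2011 + 66 days = June 13, 2011.
Tolling adds 29 days: June 13, 2011 + 29 days = July 12, 2011.
From December 4, 2010 through February 12, 2011 inclusive is 71 days; tolling adds 71 days: July 12, 2011 + 71 days = September 21, 2011.
September 21, 2011 is a listed holiday. The next qualifying day is September 22, 2011.

September 22, 2011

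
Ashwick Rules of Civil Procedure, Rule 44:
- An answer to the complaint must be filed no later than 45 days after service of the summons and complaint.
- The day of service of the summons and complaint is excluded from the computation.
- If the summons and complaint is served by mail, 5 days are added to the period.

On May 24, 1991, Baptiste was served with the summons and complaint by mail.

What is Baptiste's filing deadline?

45 days after May 24, 1991 is July 8, 1991.
Service was by mail, adding 5 days: July 8, 1991 + 5 days = July 13, 1991.

July 13, 1991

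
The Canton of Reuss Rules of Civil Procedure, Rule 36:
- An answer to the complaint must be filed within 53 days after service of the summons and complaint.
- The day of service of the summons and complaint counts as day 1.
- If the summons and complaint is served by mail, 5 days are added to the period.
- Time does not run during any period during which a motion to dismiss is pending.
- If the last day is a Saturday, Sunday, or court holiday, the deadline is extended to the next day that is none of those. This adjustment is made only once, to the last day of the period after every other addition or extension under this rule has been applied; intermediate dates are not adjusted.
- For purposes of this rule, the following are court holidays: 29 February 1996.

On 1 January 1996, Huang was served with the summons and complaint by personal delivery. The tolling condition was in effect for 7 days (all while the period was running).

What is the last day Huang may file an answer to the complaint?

Counting 1 January 1996 as day 1, day 53 is February 22, 1996.
Service was not by mail, so no mail extension applies.
Tolling adds 7 days: February 22, 1996 + 7 days = February 29, 1996.
February 29, 1996 is a listed holiday. The next qualifying day is March 1, 1996.

March 1, 1996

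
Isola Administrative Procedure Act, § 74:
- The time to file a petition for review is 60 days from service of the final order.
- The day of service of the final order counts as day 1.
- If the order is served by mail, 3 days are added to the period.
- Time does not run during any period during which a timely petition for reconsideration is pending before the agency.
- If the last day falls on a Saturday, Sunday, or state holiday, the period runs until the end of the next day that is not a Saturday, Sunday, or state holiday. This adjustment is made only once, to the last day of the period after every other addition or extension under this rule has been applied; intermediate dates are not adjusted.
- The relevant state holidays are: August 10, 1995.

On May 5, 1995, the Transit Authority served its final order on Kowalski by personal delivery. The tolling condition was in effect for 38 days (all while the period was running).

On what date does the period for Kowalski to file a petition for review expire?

Counting May 5, 1995 as day 1, day 60 is July 3, 1995.
Service was not by mail, so no mail extension applies.
Tolling adds 38 days: July 3, 1995 + 38 days = August 10, 1995.
August 10, 1995 is a listed holiday. The next qualifying day is August 11, 1995.

August 11, 1995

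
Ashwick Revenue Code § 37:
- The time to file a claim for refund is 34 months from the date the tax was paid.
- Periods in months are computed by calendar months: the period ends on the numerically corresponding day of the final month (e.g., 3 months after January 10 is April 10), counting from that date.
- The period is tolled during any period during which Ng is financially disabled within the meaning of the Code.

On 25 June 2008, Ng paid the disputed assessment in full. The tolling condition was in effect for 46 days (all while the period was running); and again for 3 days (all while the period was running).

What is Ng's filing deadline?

34 months after 25 June 2008 is April 25, 2011.
Tolling adds 46 days: April 25, 2011 + 46 days = June 10, 2011.
Tolling adds 3 days: June 10, 2011 + 3 days = June 13, 2011.

June 13, 2011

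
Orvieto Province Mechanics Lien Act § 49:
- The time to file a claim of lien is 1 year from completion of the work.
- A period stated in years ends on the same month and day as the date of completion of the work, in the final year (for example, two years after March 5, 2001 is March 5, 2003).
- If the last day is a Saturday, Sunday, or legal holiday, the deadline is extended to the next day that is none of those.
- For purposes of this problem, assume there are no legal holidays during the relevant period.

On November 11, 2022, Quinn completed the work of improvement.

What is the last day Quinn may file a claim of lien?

November 13, 2023

1 year after November 11, 2022 is November 11, 2023.
November 11, 2023 is Saturday; November 12, 2023 is Sunday. The next qualifying day is November 13, 2023.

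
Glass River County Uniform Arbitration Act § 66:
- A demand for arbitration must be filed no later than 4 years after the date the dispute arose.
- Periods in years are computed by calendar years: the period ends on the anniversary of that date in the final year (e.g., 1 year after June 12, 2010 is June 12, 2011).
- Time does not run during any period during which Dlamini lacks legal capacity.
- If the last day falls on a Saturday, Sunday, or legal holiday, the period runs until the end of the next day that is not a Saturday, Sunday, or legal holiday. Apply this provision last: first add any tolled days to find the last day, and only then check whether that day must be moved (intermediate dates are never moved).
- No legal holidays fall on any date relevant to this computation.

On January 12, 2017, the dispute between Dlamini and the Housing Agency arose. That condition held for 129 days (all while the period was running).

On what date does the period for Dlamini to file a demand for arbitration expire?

4 years after January 12, 2017 is January 12, 2021.
Tolling adds 129 days: January 12, 2021 + 129 days = May 21, 2021.
May 21, 2021 is a Friday and not a legal holiday, so no extension applies.

May 21, 2021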